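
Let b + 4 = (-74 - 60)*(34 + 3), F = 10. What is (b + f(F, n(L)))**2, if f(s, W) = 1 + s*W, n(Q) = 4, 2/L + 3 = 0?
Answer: 24216241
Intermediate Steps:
L = -2/3 (L = 2/(-3 + 0) = 2/(-3) = 2*(-1/3) = -2/3 ≈ -0.66667)
f(s, W) = 1 + W*s
b = -4962 (b = -4 + (-74 - 60)*(34 + 3) = -4 - 134*37 = -4 - 4958 = -4962)
(b + f(F, n(L)))**2 = (-4962 + (1 + 4*10))**2 = (-4962 + (1 + 40))**2 = (-4962 + 41)**2 = (-4921)**2 = 24216241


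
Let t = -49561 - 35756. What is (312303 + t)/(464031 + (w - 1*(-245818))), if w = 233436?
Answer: 226986/943285 ≈ 0.24063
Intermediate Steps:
t = -85317
(312303 + t)/(464031 + (w - 1*(-245818))) = (312303 - 85317)/(464031 + (233436 - 1*(-245818))) = 226986/(464031 + (233436 + 245818)) = 226986/(464031 + 479254) = 226986/943285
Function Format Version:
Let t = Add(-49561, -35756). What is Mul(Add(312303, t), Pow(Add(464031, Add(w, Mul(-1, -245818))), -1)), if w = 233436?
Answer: Rational(226986, 943285) ≈ 0.24063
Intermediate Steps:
t = -85317
Mul(Add(312303, t), Pow(Add(464031, Add(w, Mul(-1, -245818))), -1)) = Mul(Add(312303, -85317), Pow(Add(464031, Add(233436, Mul(-1, -245818))), -1)) = Mul(226986, Pow(Add(464031, Add(233436, 245818)), -1)) = Mul(226986, Pow(Add(464031, 479254), -1)) = Mul(226986, Pow(943285, -1)) = Mul(226986, Rational(1, 943285)) = Rational(226986, 943285)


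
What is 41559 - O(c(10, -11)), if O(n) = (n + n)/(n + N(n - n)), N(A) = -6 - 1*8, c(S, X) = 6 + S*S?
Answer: 955804/23 ≈ 41557.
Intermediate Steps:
c(S, X) = 6 + S²
N(A) = -14 (N(A) = -6 - 8 = -14)
O(n) = 2*n/(-14 + n) (O(n) = (n + n)/(n - 14) = (2*n)/(-14 + n) = 2*n/(-14 + n))
41559 - O(c(10, -11)) = 41559 - 2*(6 + 10²)/(-14 + (6 + 10²)) = 41559 - 2*(6 + 100)/(-14 + (6 + 100)) = 41559 - 2*106/(-14 + 106) = 41559 - 2*106/92 = 41559 - 1*53/23 = 41559 - 53/23 = 955804/23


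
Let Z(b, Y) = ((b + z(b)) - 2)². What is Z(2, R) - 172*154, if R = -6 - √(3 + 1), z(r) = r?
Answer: -26484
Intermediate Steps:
R = -8 (R = -6 - √4 = -6 - 1*2 = -6 - 2 = -8)
Z(b, Y) = (-2 + 2*b)² (Z(b, Y) = ((b + b) - 2)² = (2*b - 2)² = (-2 + 2*b)²)
Z(2, R) - 172*154 = 4*(-1 + 2)² - 172*154 = 4*1² - 26488 = 4*1 - 26488 = 4 - 26488 = -26484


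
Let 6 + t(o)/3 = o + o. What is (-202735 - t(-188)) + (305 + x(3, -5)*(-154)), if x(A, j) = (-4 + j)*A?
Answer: -197126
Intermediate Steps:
x(A, j) = A*(-4 + j)
t(o) = -18 + 6*o (t(o) = -18 + 3*(o + o) = -18 + 3*(2*o) = -18 + 6*o)
(-202735 - t(-188)) + (305 + x(3, -5)*(-154)) = (-202735 - (-18 + 6*(-188))) + (305 + (3*(-4 - 5))*(-154)) = (-202735 - (-18 - 1128)) + (305 + (3*(-9))*(-154)) = (-202735 - 1*(-1146)) + (305 - 27*(-154)) = (-202735 + 1146) + (305 + 4158) = -201589 + 4463 = -197126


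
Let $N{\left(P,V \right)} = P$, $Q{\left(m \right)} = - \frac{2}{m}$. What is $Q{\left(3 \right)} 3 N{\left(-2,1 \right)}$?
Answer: $4$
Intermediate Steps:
$Q{\left(3 \right)} 3 N{\left(-2,1 \right)} = - \frac{2}{3} \cdot 3 \left(-2\right) = \left(-2\right) \frac{1}{3} \cdot 3 \left(-2\right) = \left(- \frac{2}{3}\right) 3 \left(-2\right) = \left(-2\right) \left(-2\right) = 4$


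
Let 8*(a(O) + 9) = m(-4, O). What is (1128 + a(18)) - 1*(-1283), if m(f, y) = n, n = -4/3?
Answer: 14411/6 ≈ 2401.8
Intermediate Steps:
n = -4/3 (n = -4*⅓ = -4/3 ≈ -1.3333)
m(f, y) = -4/3
a(O) = -55/6 (a(O) = -9 + (⅛)*(-4/3) = -9 - ⅙ = -55/6)
(1128 + a(18)) - 1*(-1283) = (1128 - 55/6) - 1*(-1283) = 6713/6 + 1283 = 14411/6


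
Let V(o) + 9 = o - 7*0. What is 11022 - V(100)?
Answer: 10931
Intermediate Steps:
V(o) = -9 + o (V(o) = -9 + (o - 7*0) = -9 + (o + 0) = -9 + o)
11022 - V(100) = 11022 - (-9 + 100) = 11022 - 1*91 = 11022 - 91 = 10931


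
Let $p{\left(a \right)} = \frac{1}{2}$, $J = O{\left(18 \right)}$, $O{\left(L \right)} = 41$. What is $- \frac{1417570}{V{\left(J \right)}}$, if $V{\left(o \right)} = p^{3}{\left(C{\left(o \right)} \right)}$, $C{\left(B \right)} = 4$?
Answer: $-11340560$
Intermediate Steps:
$J = 41$
$p{\left(a \right)} = \frac{1}{2}$
$V{\left(o \right)} = \frac{1}{8}$ ($V{\left(o \right)} = \left(\frac{1}{2}\right)^{3} = \frac{1}{8}$)
$- \frac{1417570}{V{\left(J \right)}} = - 1417570 \frac{1}{\frac{1}{8}} = \left(-1417570\right) 8 = -11340560$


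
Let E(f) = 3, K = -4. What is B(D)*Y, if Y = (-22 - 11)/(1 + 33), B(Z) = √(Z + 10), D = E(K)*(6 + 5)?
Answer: -33*√43/34 ≈ -6.3646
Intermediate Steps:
D = 33 (D = 3*(6 + 5) = 3*11 = 33)
B(Z) = √(10 + Z)
Y = -33/34 ≈ -0.97059
B(D)*Y = √(10 + 33)*(-33/34) = √43*(-33/34) = -33*√43/34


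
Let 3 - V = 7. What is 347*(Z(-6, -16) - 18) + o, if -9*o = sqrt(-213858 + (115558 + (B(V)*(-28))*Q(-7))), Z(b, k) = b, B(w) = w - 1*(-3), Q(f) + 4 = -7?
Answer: -8328 - 4*I*sqrt(6163)/9 ≈ -8328.0 - 34.891*I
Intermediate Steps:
V = -4 (V = 3 - 1*7 = 3 - 7 = -4)
Q(f) = -11 (Q(f) = -4 - 7 = -11)
B(w) = 3 + w (B(w) = w + 3 = 3 + w)
o = -4*I*sqrt(6163)/9 (o = -sqrt(-213858 + (115558 + ((3 - 4)*(-28))*(-11)))/9 = -sqrt(-213858 + (115558 - 1*(-28)*(-11)))/9 = -sqrt(-213858 + (115558 + 28*(-11)))/9 = -sqrt(-213858 + (115558 - 308))/9 = -sqrt(-213858 + 115250)/9 = -4*I*sqrt(6163)/9 ≈ -34.891*I)
347*(Z(-6, -16) - 18) + o = 347*(-6 - 18) - 4*I*sqrt(6163)/9 = 347*(-24) - 4*I*sqrt(6163)/9 = -8328 - 4*I*sqrt(6163)/9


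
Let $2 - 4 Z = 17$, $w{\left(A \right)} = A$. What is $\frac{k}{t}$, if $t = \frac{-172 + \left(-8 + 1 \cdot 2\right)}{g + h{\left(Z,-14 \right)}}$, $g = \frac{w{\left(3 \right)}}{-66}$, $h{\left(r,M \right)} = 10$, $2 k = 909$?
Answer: $- \frac{199071}{7832} \approx -25.418$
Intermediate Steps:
$k = \frac{909}{2}$ ($k = \frac{1}{2} \cdot 909 = \frac{909}{2} \approx 454.5$)
$Z = - \frac{15}{4}$ ($Z = \frac{1}{2} - \frac{17}{4} = - \frac{15}{4} \approx -3.75$)
$g = - \frac{1}{22}$ ($g = \frac{3}{-66} = 3 \left(- \frac{1}{66}\right) = - \frac{1}{22} \approx -0.045455$)
$t = - \frac{3916}{219}$ ($t = \frac{-172 + \left(-8 + 1 \cdot 2\right)}{- \frac{1}{22} + 10} = \frac{-172 + \left(-8 + 2\right)}{\frac{219}{22}} = \left(-172 - 6\right) \frac{22}{219} = \left(-178\right) \frac{22}{219} = - \frac{3916}{219} \approx -17.881$)
$\frac{k}{t} = \frac{909}{2 \left(- \frac{3916}{219}\right)} = \frac{909}{2} \left(- \frac{219}{3916}\right) = - \frac{199071}{7832}$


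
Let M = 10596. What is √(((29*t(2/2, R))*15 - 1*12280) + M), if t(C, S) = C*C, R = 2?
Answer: I*√1249 ≈ 35.341*I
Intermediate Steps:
t(C, S) = C²
√(((29*t(2/2, R))*15 - 1*12280) + M) = √(((29*(2/2)²)*15 - 1*12280) + 10596) = √(((29*(2*(½))²)*15 - 12280) + 10596) = √(((29*1²)*15 - 12280) + 10596) = √(((29*1)*15 - 12280) + 10596) = √((29*15 - 12280) + 10596) = √((435 - 12280) + 10596) = √(-11845 + 10596) = √(-1249) = I*√1249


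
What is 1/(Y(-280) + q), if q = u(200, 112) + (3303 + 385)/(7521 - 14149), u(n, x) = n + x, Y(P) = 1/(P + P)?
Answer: 927920/288993063 ≈ 0.0032109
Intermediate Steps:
Y(P) = 1/(2*P)
q = 516062/1657 (q = (200 + 112) + (3303 + 385)/(7521 - 14149) = 312 + 3688/(-6628) = 312 + 3688*(-1/6628) = 312 - 922/1657 = 516062/1657 ≈ 311.44)
1/(Y(-280) + q) = 1/((1/2)/(-280) + 516062/1657) = 1/((1/2)*(-1/280) + 516062/1657) = 1/(-1/560 + 516062/1657) = 1/(288993063/927920) = 927920/288993063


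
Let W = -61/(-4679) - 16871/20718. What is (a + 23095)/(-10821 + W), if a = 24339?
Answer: -4598229286548/1049060243173 ≈ -4.3832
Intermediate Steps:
W = -77675611/96939522 (W = -61*(-1/4679) - 16871*1/20718 = 61/4679 - 16871/20718 = -77675611/96939522 ≈ -0.80128)
(a + 23095)/(-10821 + W) = (24339 + 23095)/(-10821 - 77675611/96939522) = 47434/(-1049060243173/96939522) = 47434*(-96939522/1049060243173) = -4598229286548/1049060243173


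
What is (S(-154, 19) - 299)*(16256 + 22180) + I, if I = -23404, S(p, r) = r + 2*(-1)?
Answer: -10862356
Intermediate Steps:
S(p, r) = -2 + r (S(p, r) = r - 2 = -2 + r)
(S(-154, 19) - 299)*(16256 + 22180) + I = ((-2 + 19) - 299)*(16256 + 22180) - 23404 = (17 - 299)*38436 - 23404 = -282*38436 - 23404 = -10838952 - 23404 = -10862356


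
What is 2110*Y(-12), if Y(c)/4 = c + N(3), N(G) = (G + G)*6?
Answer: 202560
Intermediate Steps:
N(G) = 12*G (N(G) = (2*G)*6 = 12*G)
Y(c) = 144 + 4*c (Y(c) = 4*(c + 12*3) = 4*(c + 36) = 4*(36 + c) = 144 + 4*c)
2110*Y(-12) = 2110*(144 + 4*(-12)) = 2110*(144 - 48) = 2110*96 = 202560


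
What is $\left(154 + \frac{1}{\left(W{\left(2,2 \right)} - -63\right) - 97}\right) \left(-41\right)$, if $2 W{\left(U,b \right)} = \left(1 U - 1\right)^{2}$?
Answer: $- \frac{422956}{67} \approx -6312.8$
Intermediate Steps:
$W{\left(U,b \right)} = \frac{\left(-1 + U\right)^{2}}{2}$ ($W{\left(U,b \right)} = \frac{\left(1 U - 1\right)^{2}}{2} = \frac{\left(U - 1\right)^{2}}{2} = \frac{\left(-1 + U\right)^{2}}{2}$)
$\left(154 + \frac{1}{\left(W{\left(2,2 \right)} - -63\right) - 97}\right) \left(-41\right) = \left(154 + \frac{1}{\left(\frac{\left(-1 + 2\right)^{2}}{2} - -63\right) - 97}\right) \left(-41\right) = \left(154 + \frac{1}{\left(\frac{1^{2}}{2} + 63\right) - 97}\right) \left(-41\right) = \left(154 + \frac{1}{\left(\frac{1}{2} \cdot 1 + 63\right) - 97}\right) \left(-41\right) = \left(154 + \frac{1}{\left(\frac{1}{2} + 63\right) - 97}\right) \left(-41\right) = \left(154 + \frac{1}{\frac{127}{2} - 97}\right) \left(-41\right) = \left(154 + \frac{1}{- \frac{67}{2}}\right) \left(-41\right) = \left(154 - \frac{2}{67}\right) \left(-41\right) = \frac{10316}{67} \left(-41\right) = - \frac{422956}{67}$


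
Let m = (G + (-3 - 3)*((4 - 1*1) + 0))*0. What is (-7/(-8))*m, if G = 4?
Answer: 0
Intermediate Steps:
m = 0 (m = (4 + (-3 - 3)*((4 - 1*1) + 0))*0 = (4 - 6*((4 - 1) + 0))*0 = (4 - 6*(3 + 0))*0 = (4 - 6*3)*0 = (4 - 18)*0 = -14*0 = 0)
(-7/(-8))*m = -7/(-8)*0 = -7*(-⅛)*0 = (7/8)*0 = 0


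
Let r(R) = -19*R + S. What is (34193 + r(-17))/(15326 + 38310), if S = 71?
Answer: 34587/53636 ≈ 0.64485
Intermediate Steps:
r(R) = 71 - 19*R (r(R) = -19*R + 71 = 71 - 19*R)
(34193 + r(-17))/(15326 + 38310) = (34193 + (71 - 19*(-17)))/(15326 + 38310) = (34193 + (71 + 323))/53636 = (34193 + 394)*(1/53636) = 34587*(1/53636) = 34587/53636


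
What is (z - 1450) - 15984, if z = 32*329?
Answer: -6906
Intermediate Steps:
z = 10528
(z - 1450) - 15984 = (10528 - 1450) - 15984 = 9078 - 15984 = -6906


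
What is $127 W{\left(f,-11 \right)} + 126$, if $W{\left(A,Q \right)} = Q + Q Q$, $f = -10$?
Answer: $14096$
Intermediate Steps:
$W{\left(A,Q \right)} = Q + Q^{2}$
$127 W{\left(f,-11 \right)} + 126 = 127 \left(- 11 \left(1 - 11\right)\right) + 126 = 127 \left(\left(-11\right) \left(-10\right)\right) + 126 = 127 \cdot 110 + 126 = 13970 + 126 = 14096$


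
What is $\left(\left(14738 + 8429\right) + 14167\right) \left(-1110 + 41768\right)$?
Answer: $1517925772$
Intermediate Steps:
$\left(\left(14738 + 8429\right) + 14167\right) \left(-1110 + 41768\right) = \left(23167 + 14167\right) 40658 = 37334 \cdot 40658 = 1517925772$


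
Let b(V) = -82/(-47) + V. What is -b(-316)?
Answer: 14770/47 ≈ 314.26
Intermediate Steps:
b(V) = 82/47 + V (b(V) = -82*(-1/47) + V = 82/47 + V)
-b(-316) = -(82/47 - 316) = -1*(-14770/47) = 14770/47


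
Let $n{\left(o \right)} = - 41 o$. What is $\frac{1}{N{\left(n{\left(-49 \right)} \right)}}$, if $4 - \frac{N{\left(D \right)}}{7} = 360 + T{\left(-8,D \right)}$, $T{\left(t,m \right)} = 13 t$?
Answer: $- \frac{1}{1764} \approx -0.00056689$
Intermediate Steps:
$N{\left(D \right)} = -1764$ ($N{\left(D \right)} = 28 - 7 \left(360 + 13 \left(-8\right)\right) = 28 - 7 \left(360 - 104\right) = 28 - 1792 = -1764$)
$\frac{1}{N{\left(n{\left(-49 \right)} \right)}} = \frac{1}{-1764} = - \frac{1}{1764}$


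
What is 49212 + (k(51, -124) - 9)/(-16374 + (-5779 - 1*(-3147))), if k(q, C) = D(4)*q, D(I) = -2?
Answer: 935323383/19006 ≈ 49212.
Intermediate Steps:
k(q, C) = -2*q
49212 + (k(51, -124) - 9)/(-16374 + (-5779 - 1*(-3147))) = 49212 + (-2*51 - 9)/(-16374 + (-5779 - 1*(-3147))) = 49212 + (-102 - 9)/(-16374 + (-5779 + 3147)) = 49212 - 111/(-16374 - 2632) = 49212 - 111/(-19006) = 49212 - 111*(-1/19006) = 49212 + 111/19006 = 935323383/19006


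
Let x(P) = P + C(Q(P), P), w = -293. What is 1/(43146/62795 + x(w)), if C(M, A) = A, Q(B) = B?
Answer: -62795/36754724 ≈ -0.0017085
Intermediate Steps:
x(P) = 2*P (x(P) = P + P = 2*P)
1/(43146/62795 + x(w)) = 1/(43146/62795 + 2*(-293)) = 1/(43146*(1/62795) - 586) = 1/(43146/62795 - 586) = 1/(-36754724/62795) = -62795/36754724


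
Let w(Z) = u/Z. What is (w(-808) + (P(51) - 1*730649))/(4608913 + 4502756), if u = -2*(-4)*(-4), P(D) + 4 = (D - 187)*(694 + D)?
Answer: -84029269/920278569 ≈ -0.091308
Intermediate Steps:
P(D) = -4 + (-187 + D)*(694 + D) (P(D) = -4 + (D - 187)*(694 + D) = -4 + (-187 + D)*(694 + D))
u = -32 (u = 8*(-4) = -32)
w(Z) = -32/Z
(w(-808) + (P(51) - 1*730649))/(4608913 + 4502756) = (-32/(-808) + ((-129782 + 51² + 507*51) - 1*730649))/(4608913 + 4502756) = (-32*(-1/808) + ((-129782 + 2601 + 25857) - 730649))/9111669 = (4/101 + (-101324 - 730649))*(1/9111669) = (4/101 - 831973)*(1/9111669) = -84029269/101*1/9111669 = -84029269/920278569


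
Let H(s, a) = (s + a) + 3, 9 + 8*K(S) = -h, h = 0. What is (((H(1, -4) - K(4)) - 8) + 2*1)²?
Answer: 1521/64 ≈ 23.766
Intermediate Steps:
K(S) = -9/8 (K(S) = -9/8 + (-1*0)/8 = -9/8 + (⅛)*0 = -9/8 + 0 = -9/8)
H(s, a) = 3 + a + s (H(s, a) = (a + s) + 3 = 3 + a + s)
(((H(1, -4) - K(4)) - 8) + 2*1)² = ((((3 - 4 + 1) - 1*(-9/8)) - 8) + 2*1)² = (((0 + 9/8) - 8) + 2)² = ((9/8 - 8) + 2)² = (-55/8 + 2)² = (-39/8)² = 1521/64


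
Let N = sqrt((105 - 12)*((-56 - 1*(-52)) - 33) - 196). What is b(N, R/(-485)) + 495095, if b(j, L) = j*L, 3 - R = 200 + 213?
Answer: 495095 + 82*I*sqrt(3637)/97 ≈ 4.951e+5 + 50.982*I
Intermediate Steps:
R = -410 (R = 3 - (200 + 213) = 3 - 1*413 = 3 - 413 = -410)
N = I*sqrt(3637) (N = sqrt(93*((-56 + 52) - 33) - 196) = sqrt(93*(-4 - 33) - 196) = sqrt(93*(-37) - 196) = sqrt(-3441 - 196) = sqrt(-3637) = I*sqrt(3637) ≈ 60.308*I)
b(j, L) = L*j
b(N, R/(-485)) + 495095 = (-410/(-485))*(I*sqrt(3637)) + 495095 = (-410*(-1/485))*(I*sqrt(3637)) + 495095 = 82*(I*sqrt(3637))/97 + 495095 = 82*I*sqrt(3637)/97 + 495095 = 495095 + 82*I*sqrt(3637)/97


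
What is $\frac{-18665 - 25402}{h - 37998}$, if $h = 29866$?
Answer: $\frac{44067}{8132} \approx 5.419$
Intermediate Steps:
$\frac{-18665 - 25402}{h - 37998} = \frac{-18665 - 25402}{29866 - 37998} = - \frac{44067}{-8132} = \left(-44067\right) \left(- \frac{1}{8132}\right) = \frac{44067}{8132}$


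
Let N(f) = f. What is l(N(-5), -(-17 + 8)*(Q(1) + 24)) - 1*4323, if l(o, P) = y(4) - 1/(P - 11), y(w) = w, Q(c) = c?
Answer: -924267/214 ≈ -4319.0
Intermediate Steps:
l(o, P) = 4 - 1/(-11 + P) (l(o, P) = 4 - 1/(P - 11) = 4 - 1/(-11 + P))
l(N(-5), -(-17 + 8)*(Q(1) + 24)) - 1*4323 = (-45 + 4*(-(-17 + 8)*(1 + 24)))/(-11 - (-17 + 8)*(1 + 24)) - 1*4323 = (-45 + 4*(-(-9)*25))/(-11 - (-9)*25) - 4323 = (-45 + 4*(-1*(-225)))/(-11 - 1*(-225)) - 4323 = (-45 + 4*225)/(-11 + 225) - 4323 = (-45 + 900)/214 - 4323 = (1/214)*855 - 4323 = 855/214 - 4323 = -924267/214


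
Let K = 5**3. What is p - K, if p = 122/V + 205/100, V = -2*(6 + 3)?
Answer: -23351/180 ≈ -129.73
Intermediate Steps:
V = -18 (V = -2*9 = -18)
p = -851/180 (p = 122/(-18) + 205/100 = 122*(-1/18) + 205*(1/100) = -61/9 + 41/20 = -851/180 ≈ -4.7278)
K = 125
p - K = -851/180 - 1*125 = -851/180 - 125 = -23351/180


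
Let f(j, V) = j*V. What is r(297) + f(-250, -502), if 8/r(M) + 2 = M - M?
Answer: 125496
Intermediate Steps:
r(M) = -4 (r(M) = 8/(-2 + (M - M)) = 8/(-2 + 0) = 8/(-2) = 8*(-1/2) = -4)
f(j, V) = V*j
r(297) + f(-250, -502) = -4 - 502*(-250) = -4 + 125500 = 125496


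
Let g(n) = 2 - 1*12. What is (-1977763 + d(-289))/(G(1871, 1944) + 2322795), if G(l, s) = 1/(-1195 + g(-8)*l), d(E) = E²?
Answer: -18852443505/23117617237 ≈ -0.81550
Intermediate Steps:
g(n) = -10 (g(n) = 2 - 12 = -10)
G(l, s) = 1/(-1195 - 10*l)
(-1977763 + d(-289))/(G(1871, 1944) + 2322795) = (-1977763 + (-289)²)/(1/(5*(-239 - 2*1871)) + 2322795) = (-1977763 + 83521)/(1/(5*(-239 - 3742)) + 2322795) = -1894242/((⅕)/(-3981) + 2322795) = -1894242/((⅕)*(-1/3981) + 2322795) = -1894242/(-1/19905 + 2322795) = -1894242/46235234474/19905 = -1894242*19905/46235234474 = -18852443505/23117617237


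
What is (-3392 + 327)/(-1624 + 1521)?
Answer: 3065/103 ≈ 29.757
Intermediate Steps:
(-3392 + 327)/(-1624 + 1521) = -3065/(-103) = -3065*(-1/103) = 3065/103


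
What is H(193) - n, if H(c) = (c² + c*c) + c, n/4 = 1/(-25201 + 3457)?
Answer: 406020277/5436 ≈ 74691.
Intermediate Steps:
n = -1/5436 (n = 4/(-25201 + 3457) = 4/(-21744) = 4*(-1/21744) = -1/5436 ≈ -0.00018396)
H(c) = c + 2*c² (H(c) = (c² + c²) + c = 2*c² + c = c + 2*c²)
H(193) - n = 193*(1 + 2*193) - 1*(-1/5436) = 193*(1 + 386) + 1/5436 = 193*387 + 1/5436 = 74691 + 1/5436 = 406020277/5436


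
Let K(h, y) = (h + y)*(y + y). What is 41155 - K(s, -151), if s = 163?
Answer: 44779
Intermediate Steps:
K(h, y) = 2*y*(h + y) (K(h, y) = (h + y)*(2*y) = 2*y*(h + y))
41155 - K(s, -151) = 41155 - 2*(-151)*(163 - 151) = 41155 - 2*(-151)*12 = 41155 - 1*(-3624) = 41155 + 3624 = 44779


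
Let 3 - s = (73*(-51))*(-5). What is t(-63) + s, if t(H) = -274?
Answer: -18886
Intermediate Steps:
s = -18612 (s = 3 - 73*(-51)*(-5) = 3 - (-3723)*(-5) = 3 - 1*18615 = 3 - 18615 = -18612)
t(-63) + s = -274 - 18612 = -18886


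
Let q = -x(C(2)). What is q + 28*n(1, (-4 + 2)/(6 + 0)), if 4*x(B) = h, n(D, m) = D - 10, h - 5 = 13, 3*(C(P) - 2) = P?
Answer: -513/2 ≈ -256.50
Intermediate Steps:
C(P) = 2 + P/3
h = 18 (h = 5 + 13 = 18)
n(D, m) = -10 + D
x(B) = 9/2 (x(B) = (1/4)*18 = 9/2)
q = -9/2 (q = -1*9/2 = -9/2 ≈ -4.5000)
q + 28*n(1, (-4 + 2)/(6 + 0)) = -9/2 + 28*(-10 + 1) = -9/2 + 28*(-9) = -9/2 - 252 = -513/2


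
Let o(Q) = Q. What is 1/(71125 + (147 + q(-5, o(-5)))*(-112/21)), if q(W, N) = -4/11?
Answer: 33/2321317 ≈ 1.4216e-5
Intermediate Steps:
q(W, N) = -4/11 (q(W, N) = -4*1/11 = -4/11)
1/(71125 + (147 + q(-5, o(-5)))*(-112/21)) = 1/(71125 + (147 - 4/11)*(-112/21)) = 1/(71125 + 1613*(-112*1/21)/11) = 1/(71125 + (1613/11)*(-16/3)) = 1/(71125 - 25808/33) = 1/(2321317/33) = 33/2321317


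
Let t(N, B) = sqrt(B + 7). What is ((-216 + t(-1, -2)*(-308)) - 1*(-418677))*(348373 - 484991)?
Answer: -57169304898 + 42078344*sqrt(5) ≈ -5.7075e+10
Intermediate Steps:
t(N, B) = sqrt(7 + B)
((-216 + t(-1, -2)*(-308)) - 1*(-418677))*(348373 - 484991) = ((-216 + sqrt(7 - 2)*(-308)) - 1*(-418677))*(348373 - 484991) = ((-216 + sqrt(5)*(-308)) + 418677)*(-136618) = ((-216 - 308*sqrt(5)) + 418677)*(-136618) = (418461 - 308*sqrt(5))*(-136618) = -57169304898 + 42078344*sqrt(5)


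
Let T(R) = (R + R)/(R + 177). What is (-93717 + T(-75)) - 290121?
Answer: -6525271/17 ≈ -3.8384e+5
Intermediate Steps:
T(R) = 2*R/(177 + R) (T(R) = (2*R)/(177 + R) = 2*R/(177 + R))
(-93717 + T(-75)) - 290121 = (-93717 + 2*(-75)/(177 - 75)) - 290121 = (-93717 + 2*(-75)/102) - 290121 = (-93717 + 2*(-75)*(1/102)) - 290121 = (-93717 - 25/17) - 290121 = -1593214/17 - 290121 = -6525271/17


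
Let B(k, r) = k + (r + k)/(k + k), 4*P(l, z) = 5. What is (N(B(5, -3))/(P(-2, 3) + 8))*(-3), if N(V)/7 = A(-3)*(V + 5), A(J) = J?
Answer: 12852/185 ≈ 69.470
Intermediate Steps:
P(l, z) = 5/4 (P(l, z) = (1/4)*5 = 5/4)
B(k, r) = k + (k + r)/(2*k) (B(k, r) = k + (k + r)/((2*k)) = k + (k + r)*(1/(2*k)) = k + (k + r)/(2*k))
N(V) = -105 - 21*V (N(V) = 7*(-3*(V + 5)) = 7*(-3*(5 + V)) = 7*(-15 - 3*V) = -105 - 21*V)
(N(B(5, -3))/(P(-2, 3) + 8))*(-3) = ((-105 - 21*(1/2 + 5 + (1/2)*(-3)/5))/(5/4 + 8))*(-3) = ((-105 - 21*(1/2 + 5 + (1/2)*(-3)*(1/5)))/(37/4))*(-3) = (4*(-105 - 21*(1/2 + 5 - 3/10))/37)*(-3) = (4*(-105 - 21*26/5)/37)*(-3) = (4*(-105 - 546/5)/37)*(-3) = ((4/37)*(-1071/5))*(-3) = -4284/185*(-3) = 12852/185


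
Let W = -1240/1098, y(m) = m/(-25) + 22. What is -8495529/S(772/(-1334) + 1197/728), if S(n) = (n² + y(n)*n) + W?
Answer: -70134408611650492200/193194324974993 ≈ -3.6303e+5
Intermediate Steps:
y(m) = 22 - m/25 (y(m) = m*(-1/25) + 22 = -m/25 + 22 = 22 - m/25)
W = -620/549 (W = -1240*1/1098 = -620/549 ≈ -1.1293)
S(n) = -620/549 + n² + n*(22 - n/25) (S(n) = (n² + (22 - n/25)*n) - 620/549 = (n² + n*(22 - n/25)) - 620/549 = -620/549 + n² + n*(22 - n/25))
-8495529/S(772/(-1334) + 1197/728) = -8495529/(-620/549 + 22*(772/(-1334) + 1197/728) + 24*(772/(-1334) + 1197/728)²/25) = -8495529/(-620/549 + 22*(772*(-1/1334) + 1197*(1/728)) + 24*(772*(-1/1334) + 1197*(1/728))²/25) = -8495529/(-620/549 + 22*(-386/667 + 171/104) + 24*(-386/667 + 171/104)²/25) = -8495529/(-620/549 + 22*(73913/69368) + 24*(73913/69368)²/25) = -8495529/(-620/549 + 813043/34684 + (24/25)*(5463131569/4811919424)) = -8495529/(-620/549 + 813043/34684 + 16389394707/15037248200) = -8495529/193194324974993/8255449261800 = -8495529*8255449261800/193194324974993 = -70134408611650492200/193194324974993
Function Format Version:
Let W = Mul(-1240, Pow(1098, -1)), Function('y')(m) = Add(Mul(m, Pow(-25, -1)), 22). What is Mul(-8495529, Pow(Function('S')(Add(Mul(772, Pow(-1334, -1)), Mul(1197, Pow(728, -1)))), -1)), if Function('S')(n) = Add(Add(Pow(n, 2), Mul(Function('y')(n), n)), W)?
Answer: Rational(-70134408611650492200, 193194324974993) ≈ -3.6303e+5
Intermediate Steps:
Function('y')(m) = Add(22, Mul(Rational(-1, 25), m)) (Function('y')(m) = Add(Mul(m, Rational(-1, 25)), 22) = Add(Mul(Rational(-1, 25), m), 22) = Add(22, Mul(Rational(-1, 25), m)))
W = Rational(-620, 549) (W = Mul(-1240, Rational(1, 1098)) = Rational(-620, 549) ≈ -1.1293)
Function('S')(n) = Add(Rational(-620, 549), Pow(n, 2), Mul(n, Add(22, Mul(Rational(-1, 25), n)))) (Function('S')(n) = Add(Add(Pow(n, 2), Mul(Add(22, Mul(Rational(-1, 25), n)), n)), Rational(-620, 549)) = Add(Add(Pow(n, 2), Mul(n, Add(22, Mul(Rational(-1, 25), n)))), Rational(-620, 549)) = Add(Rational(-620, 549), Pow(n, 2), Mul(n, Add(22, Mul(Rational(-1, 25), n)))))
Mul(-8495529, Pow(Function('S')(Add(Mul(772, Pow(-1334, -1)), Mul(1197, Pow(728, -1)))), -1)) = Mul(-8495529, Pow(Add(Rational(-620, 549), Mul(22, Add(Mul(772, Pow(-1334, -1)), Mul(1197, Pow(728, -1)))), Mul(Rational(24, 25), Pow(Add(Mul(772, Pow(-1334, -1)), Mul(1197, Pow(728, -1))), 2))), -1)) = Mul(-8495529, Pow(Add(Rational(-620, 549), Mul(22, Add(Mul(772, Rational(-1, 1334)), Mul(1197, Rational(1, 728)))), Mul(Rational(24, 25), Pow(Add(Mul(772, Rational(-1, 1334)), Mul(1197, Rational(1, 728))), 2))), -1)) = Mul(-8495529, Pow(Add(Rational(-620, 549), Mul(22, Add(Rational(-386, 667), Rational(171, 104))), Mul(Rational(24, 25), Pow(Add(Rational(-386, 667), Rational(171, 104)), 2))), -1)) = Mul(-8495529, Pow(Add(Rational(-620, 549), Mul(22, Rational(73913, 69368)), Mul(Rational(24, 25), Pow(Rational(73913, 69368), 2))), -1)) = Mul(-8495529, Pow(Add(Rational(-620, 549), Rational(813043, 34684), Mul(Rational(24, 25), Rational(5463131569, 4811919424))), -1)) = Mul(-8495529, Pow(Add(Rational(-620, 549), Rational(813043, 34684), Rational(16389394707, 15037248200)), -1)) = Mul(-8495529, Pow(Rational(193194324974993, 8255449261800), -1)) = Mul(-8495529, Rational(8255449261800, 193194324974993)) = Rational(-70134408611650492200, 193194324974993)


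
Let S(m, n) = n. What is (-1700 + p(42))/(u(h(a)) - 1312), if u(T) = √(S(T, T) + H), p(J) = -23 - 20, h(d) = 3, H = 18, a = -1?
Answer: 2286816/1721323 + 1743*√21/1721323 ≈ 1.3332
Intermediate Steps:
p(J) = -43
u(T) = √(18 + T) (u(T) = √(T + 18) = √(18 + T))
(-1700 + p(42))/(u(h(a)) - 1312) = (-1700 - 43)/(√(18 + 3) - 1312) = -1743/(√21 - 1312) = -1743/(-1312 + √21)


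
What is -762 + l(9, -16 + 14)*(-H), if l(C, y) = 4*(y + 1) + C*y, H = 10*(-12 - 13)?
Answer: -6262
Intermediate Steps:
H = -250 (H = 10*(-25) = -250)
l(C, y) = 4 + 4*y + C*y (l(C, y) = 4*(1 + y) + C*y = (4 + 4*y) + C*y = 4 + 4*y + C*y)
-762 + l(9, -16 + 14)*(-H) = -762 + (4 + 4*(-16 + 14) + 9*(-16 + 14))*(-1*(-250)) = -762 + (4 + 4*(-2) + 9*(-2))*250 = -762 + (4 - 8 - 18)*250 = -762 - 22*250 = -762 - 5500 = -6262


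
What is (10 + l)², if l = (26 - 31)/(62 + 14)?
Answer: 570025/5776 ≈ 98.688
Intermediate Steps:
l = -5/76 ≈ -0.065789
(10 + l)² = (10 - 5/76)² = (755/76)² = 570025/5776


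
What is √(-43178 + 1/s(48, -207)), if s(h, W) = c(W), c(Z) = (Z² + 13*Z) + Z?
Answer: I*√7657293985603/13317 ≈ 207.79*I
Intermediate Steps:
c(Z) = Z² + 14*Z
s(h, W) = W*(14 + W)
√(-43178 + 1/s(48, -207)) = √(-43178 + 1/(-207*(14 - 207))) = √(-43178 + 1/(-207*(-193))) = √(-43178 + 1/39951) = √(-1725004277/39951) = I*√7657293985603/13317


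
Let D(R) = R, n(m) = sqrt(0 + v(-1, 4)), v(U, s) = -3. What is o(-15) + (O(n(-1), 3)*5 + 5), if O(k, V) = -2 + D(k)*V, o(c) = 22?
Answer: 17 + 15*I*sqrt(3) ≈ 17.0 + 25.981*I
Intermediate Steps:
n(m) = I*sqrt(3) (n(m) = sqrt(0 - 3) = sqrt(-3) = I*sqrt(3))
O(k, V) = -2 + V*k (O(k, V) = -2 + k*V = -2 + V*k)
o(-15) + (O(n(-1), 3)*5 + 5) = 22 + ((-2 + 3*(I*sqrt(3)))*5 + 5) = 22 + ((-2 + 3*I*sqrt(3))*5 + 5) = 22 + ((-10 + 15*I*sqrt(3)) + 5) = 22 + (-5 + 15*I*sqrt(3)) = 17 + 15*I*sqrt(3)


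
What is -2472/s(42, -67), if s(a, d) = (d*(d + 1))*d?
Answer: 412/49379 ≈ 0.0083436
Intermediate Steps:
s(a, d) = d**2*(1 + d) (s(a, d) = (d*(1 + d))*d = d**2*(1 + d))
-2472/s(42, -67) = -2472*1/(4489*(1 - 67)) = -2472/(4489*(-66)) = -2472/(-296274) = -2472*(-1/296274) = 412/49379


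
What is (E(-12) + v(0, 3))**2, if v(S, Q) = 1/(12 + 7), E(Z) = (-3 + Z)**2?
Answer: 18284176/361 ≈ 50649.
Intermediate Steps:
v(S, Q) = 1/19
(E(-12) + v(0, 3))**2 = ((-3 - 12)**2 + 1/19)**2 = ((-15)**2 + 1/19)**2 = (225 + 1/19)**2 = (4276/19)**2 = 18284176/361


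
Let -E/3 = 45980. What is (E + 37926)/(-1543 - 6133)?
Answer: 50007/3838 ≈ 13.029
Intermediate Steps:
E = -137940 (E = -3*45980 = -137940)
(E + 37926)/(-1543 - 6133) = (-137940 + 37926)/(-1543 - 6133) = -100014/(-7676) = -100014*(-1/7676) = 50007/3838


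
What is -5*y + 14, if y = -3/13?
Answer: 197/13 ≈ 15.154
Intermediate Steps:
y = -3/13 (y = -3*1/13 = -3/13 ≈ -0.23077)
-5*y + 14 = -5*(-3/13) + 14 = 15/13 + 14 = 197/13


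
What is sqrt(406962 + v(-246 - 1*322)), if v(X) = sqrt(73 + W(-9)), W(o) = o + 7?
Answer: sqrt(406962 + sqrt(71)) ≈ 637.94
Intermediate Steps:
W(o) = 7 + o
v(X) = sqrt(71) (v(X) = sqrt(73 + (7 - 9)) = sqrt(73 - 2) = sqrt(71))
sqrt(406962 + v(-246 - 1*322)) = sqrt(406962 + sqrt(71))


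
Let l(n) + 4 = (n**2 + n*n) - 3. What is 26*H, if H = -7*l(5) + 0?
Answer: -7826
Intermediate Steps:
l(n) = -7 + 2*n**2 (l(n) = -4 + ((n**2 + n*n) - 3) = -4 + ((n**2 + n**2) - 3) = -4 + (2*n**2 - 3) = -4 + (-3 + 2*n**2) = -7 + 2*n**2)
H = -301 (H = -7*(-7 + 2*5**2) + 0 = -7*(-7 + 2*25) + 0 = -7*(-7 + 50) + 0 = -7*43 + 0 = -301 + 0 = -301)
26*H = 26*(-301) = -7826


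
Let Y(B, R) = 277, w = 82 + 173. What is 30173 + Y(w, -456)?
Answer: 30450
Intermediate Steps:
w = 255
30173 + Y(w, -456) = 30173 + 277 = 30450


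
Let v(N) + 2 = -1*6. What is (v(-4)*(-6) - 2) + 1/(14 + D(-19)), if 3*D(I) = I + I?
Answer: 187/4 ≈ 46.750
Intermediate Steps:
D(I) = 2*I/3 (D(I) = (I + I)/3 = (2*I)/3 = 2*I/3)
v(N) = -8 (v(N) = -2 - 1*6 = -2 - 6 = -8)
(v(-4)*(-6) - 2) + 1/(14 + D(-19)) = (-8*(-6) - 2) + 1/(14 + (2/3)*(-19)) = (48 - 2) + 1/(14 - 38/3) = 46 + 1/(4/3) = 46 + 3/4 = 187/4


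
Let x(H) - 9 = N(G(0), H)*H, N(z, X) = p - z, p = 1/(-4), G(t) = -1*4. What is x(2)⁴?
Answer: 1185921/16 ≈ 74120.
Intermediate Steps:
G(t) = -4
p = -¼ ≈ -0.25000
N(z, X) = -¼ - z
x(H) = 9 + 15*H/4 (x(H) = 9 + (-¼ - 1*(-4))*H = 9 + (-¼ + 4)*H = 9 + 15*H/4)
x(2)⁴ = (9 + (15/4)*2)⁴ = (9 + 15/2)⁴ = (33/2)⁴ = 1185921/16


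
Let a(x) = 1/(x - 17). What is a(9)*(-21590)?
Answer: 10795/4 ≈ 2698.8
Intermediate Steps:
a(x) = 1/(-17 + x)
a(9)*(-21590) = -21590/(-17 + 9) = -21590/(-8) = -1/8*(-21590) = 10795/4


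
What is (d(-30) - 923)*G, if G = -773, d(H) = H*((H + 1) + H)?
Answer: -654731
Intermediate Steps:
d(H) = H*(1 + 2*H) (d(H) = H*((1 + H) + H) = H*(1 + 2*H))
(d(-30) - 923)*G = (-30*(1 + 2*(-30)) - 923)*(-773) = (-30*(1 - 60) - 923)*(-773) = (-30*(-59) - 923)*(-773) = (1770 - 923)*(-773) = 847*(-773) = -654731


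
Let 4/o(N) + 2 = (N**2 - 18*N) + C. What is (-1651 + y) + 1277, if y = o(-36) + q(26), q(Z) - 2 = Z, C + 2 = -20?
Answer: -166079/480 ≈ -346.00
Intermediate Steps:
C = -22 (C = -2 - 20 = -22)
q(Z) = 2 + Z
o(N) = 4/(-24 + N**2 - 18*N) (o(N) = 4/(-2 + ((N**2 - 18*N) - 22)) = 4/(-2 + (-22 + N**2 - 18*N)) = 4/(-24 + N**2 - 18*N))
y = 13441/480 (y = 4/(-24 + (-36)**2 - 18*(-36)) + (2 + 26) = 4/(-24 + 1296 + 648) + 28 = 4/1920 + 28 = 4*(1/1920) + 28 = 1/480 + 28 = 13441/480 ≈ 28.002)
(-1651 + y) + 1277 = (-1651 + 13441/480) + 1277 = -779039/480 + 1277 = -166079/480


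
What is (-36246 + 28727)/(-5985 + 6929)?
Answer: -7519/944 ≈ -7.9650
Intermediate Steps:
(-36246 + 28727)/(-5985 + 6929) = -7519/944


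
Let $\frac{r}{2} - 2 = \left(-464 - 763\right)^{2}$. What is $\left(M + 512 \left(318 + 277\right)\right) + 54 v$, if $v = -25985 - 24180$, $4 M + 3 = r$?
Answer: $- \frac{6606021}{4} \approx -1.6515 \cdot 10^{6}$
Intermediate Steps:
$r = 3011062$ ($r = 4 + 2 \left(-464 - 763\right)^{2} = 4 + 2 \left(-1227\right)^{2} = 4 + 2 \cdot 1505529 = 4 + 3011058 = 3011062$)
$M = \frac{3011059}{4}$ ($M = - \frac{3}{4} + \frac{1}{4} \cdot 3011062 = - \frac{3}{4} + \frac{1505531}{2} = \frac{3011059}{4} \approx 7.5277 \cdot 10^{5}$)
$v = -50165$ ($v = -25985 - 24180 = -50165$)
$\left(M + 512 \left(318 + 277\right)\right) + 54 v = \left(\frac{3011059}{4} + 512 \left(318 + 277\right)\right) + 54 \left(-50165\right) = \left(\frac{3011059}{4} + 512 \cdot 595\right) - 2708910 = \left(\frac{3011059}{4} + 304640\right) - 2708910 = \frac{4229619}{4} - 2708910 = - \frac{6606021}{4}$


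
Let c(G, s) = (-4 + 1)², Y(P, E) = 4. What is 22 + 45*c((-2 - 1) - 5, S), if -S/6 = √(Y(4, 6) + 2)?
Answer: 427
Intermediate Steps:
S = -6*√6 (S = -6*√(4 + 2) = -6*√6 ≈ -14.697)
c(G, s) = 9 (c(G, s) = (-3)² = 9)
22 + 45*c((-2 - 1) - 5, S) = 22 + 45*9 = 22 + 405 = 427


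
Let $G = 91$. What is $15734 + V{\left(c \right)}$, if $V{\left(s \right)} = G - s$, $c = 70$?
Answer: $15755$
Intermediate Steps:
$V{\left(s \right)} = 91 - s$
$15734 + V{\left(c \right)} = 15734 + \left(91 - 70\right) = 15734 + 21 = 15755$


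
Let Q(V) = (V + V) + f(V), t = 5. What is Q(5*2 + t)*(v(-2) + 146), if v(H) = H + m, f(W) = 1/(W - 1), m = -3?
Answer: 59361/14 ≈ 4240.1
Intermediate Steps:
f(W) = 1/(-1 + W)
v(H) = -3 + H (v(H) = H - 3 = -3 + H)
Q(V) = 1/(-1 + V) + 2*V (Q(V) = (V + V) + 1/(-1 + V) = 2*V + 1/(-1 + V) = 1/(-1 + V) + 2*V)
Q(5*2 + t)*(v(-2) + 146) = ((1 + 2*(5*2 + 5)*(-1 + (5*2 + 5)))/(-1 + (5*2 + 5)))*((-3 - 2) + 146) = ((1 + 2*(10 + 5)*(-1 + (10 + 5)))/(-1 + (10 + 5)))*(-5 + 146) = ((1 + 2*15*(-1 + 15))/(-1 + 15))*141 = ((1 + 2*15*14)/14)*141 = ((1 + 420)/14)*141 = ((1/14)*421)*141 = (421/14)*141 = 59361/14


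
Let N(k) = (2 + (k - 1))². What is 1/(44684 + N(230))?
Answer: 1/98045 ≈ 1.0199e-5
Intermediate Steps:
N(k) = (1 + k)² (N(k) = (2 + (-1 + k))² = (1 + k)²)
1/(44684 + N(230)) = 1/(44684 + (1 + 230)²) = 1/(44684 + 231²) = 1/(44684 + 53361) = 1/98045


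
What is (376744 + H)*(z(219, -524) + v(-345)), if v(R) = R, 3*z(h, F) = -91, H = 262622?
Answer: -239975372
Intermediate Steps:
z(h, F) = -91/3 (z(h, F) = (⅓)*(-91) = -91/3)
(376744 + H)*(z(219, -524) + v(-345)) = (376744 + 262622)*(-91/3 - 345) = 639366*(-1126/3) = -239975372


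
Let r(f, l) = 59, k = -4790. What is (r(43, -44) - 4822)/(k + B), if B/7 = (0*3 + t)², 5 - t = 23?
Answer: 4763/2522 ≈ 1.8886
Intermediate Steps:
t = -18 (t = 5 - 1*23 = 5 - 23 = -18)
B = 2268 (B = 7*(0*3 - 18)² = 7*(0 - 18)² = 7*(-18)² = 7*324 = 2268)
(r(43, -44) - 4822)/(k + B) = (59 - 4822)/(-4790 + 2268) = -4763/(-2522) = -4763*(-1/2522) = 4763/2522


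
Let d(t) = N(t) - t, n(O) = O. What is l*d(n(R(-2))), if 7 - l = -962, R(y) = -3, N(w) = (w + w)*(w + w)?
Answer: 37791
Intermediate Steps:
N(w) = 4*w² (N(w) = (2*w)*(2*w) = 4*w²)
l = 969 (l = 7 - 1*(-962) = 7 + 962 = 969)
d(t) = -t + 4*t² (d(t) = 4*t² - t = -t + 4*t²)
l*d(n(R(-2))) = 969*(-3*(-1 + 4*(-3))) = 969*(-3*(-1 - 12)) = 969*(-3*(-13)) = 969*39 = 37791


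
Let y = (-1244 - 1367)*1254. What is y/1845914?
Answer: -233871/131851 ≈ -1.7738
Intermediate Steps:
y = -3274194 (y = -2611*1254 = -3274194)
y/1845914 = -3274194/1845914 = -3274194*1/1845914 = -233871/131851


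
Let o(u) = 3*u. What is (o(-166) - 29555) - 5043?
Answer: -35096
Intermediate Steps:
(o(-166) - 29555) - 5043 = (3*(-166) - 29555) - 5043 = (-498 - 29555) - 5043 = -30053 - 5043 = -35096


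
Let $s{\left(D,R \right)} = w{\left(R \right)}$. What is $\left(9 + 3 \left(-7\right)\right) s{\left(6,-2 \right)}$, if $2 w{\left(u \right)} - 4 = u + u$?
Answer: $0$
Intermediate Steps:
$w{\left(u \right)} = 2 + u$ ($w{\left(u \right)} = 2 + \frac{u + u}{2} = 2 + \frac{2 u}{2} = 2 + u$)
$s{\left(D,R \right)} = 2 + R$
$\left(9 + 3 \left(-7\right)\right) s{\left(6,-2 \right)} = \left(9 + 3 \left(-7\right)\right) \left(2 - 2\right) = \left(9 - 21\right) 0 = \left(-12\right) 0 = 0$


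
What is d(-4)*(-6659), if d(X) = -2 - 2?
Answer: 26636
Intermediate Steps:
d(X) = -4
d(-4)*(-6659) = -4*(-6659) = 26636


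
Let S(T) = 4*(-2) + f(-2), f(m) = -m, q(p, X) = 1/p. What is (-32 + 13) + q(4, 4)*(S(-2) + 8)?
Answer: -37/2 ≈ -18.500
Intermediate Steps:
S(T) = -6 (S(T) = 4*(-2) - 1*(-2) = -8 + 2 = -6)
(-32 + 13) + q(4, 4)*(S(-2) + 8) = (-32 + 13) + (-6 + 8)/4 = -19 + (¼)*2 = -19 + ½ = -37/2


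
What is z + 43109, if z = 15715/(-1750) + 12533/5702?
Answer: 3072110588/71275 ≈ 43102.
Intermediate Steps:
z = -483387/71275 (z = 15715*(-1/1750) + 12533*(1/5702) = -449/50 + 12533/5702 = -483387/71275 ≈ -6.7820)
z + 43109 = -483387/71275 + 43109 = 3072110588/71275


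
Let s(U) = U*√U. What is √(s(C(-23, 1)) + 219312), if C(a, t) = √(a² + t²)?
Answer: √(219312 + 530^(¾)) ≈ 468.43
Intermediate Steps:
s(U) = U^(3/2)
√(s(C(-23, 1)) + 219312) = √((√((-23)² + 1²))^(3/2) + 219312) = √((√(529 + 1))^(3/2) + 219312) = √((√530)^(3/2) + 219312) = √(530^(¾) + 219312) = √(219312 + 530^(¾))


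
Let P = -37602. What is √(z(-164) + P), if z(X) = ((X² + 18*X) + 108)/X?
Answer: I*√63455495/41 ≈ 194.29*I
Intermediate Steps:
z(X) = (108 + X² + 18*X)/X
√(z(-164) + P) = √((18 - 164 + 108/(-164)) - 37602) = √((18 - 164 + 108*(-1/164)) - 37602) = √((18 - 164 - 27/41) - 37602) = √(-6013/41 - 37602) = √(-1547695/41) = I*√63455495/41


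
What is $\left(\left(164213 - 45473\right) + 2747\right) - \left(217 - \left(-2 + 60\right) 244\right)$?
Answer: $135422$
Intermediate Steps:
$\left(\left(164213 - 45473\right) + 2747\right) - \left(217 - \left(-2 + 60\right) 244\right) = \left(\left(164213 - 45473\right) + 2747\right) + \left(-217 + 58 \cdot 244\right) = \left(118740 + 2747\right) + \left(-217 + 14152\right) = 121487 + 13935 = 135422$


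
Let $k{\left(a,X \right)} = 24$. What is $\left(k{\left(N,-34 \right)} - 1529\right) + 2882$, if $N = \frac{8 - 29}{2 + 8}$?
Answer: $1377$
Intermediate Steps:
$N = - \frac{21}{10} \approx -2.1$
$\left(k{\left(N,-34 \right)} - 1529\right) + 2882 = \left(24 - 1529\right) + 2882 = -1505 + 2882 = 1377$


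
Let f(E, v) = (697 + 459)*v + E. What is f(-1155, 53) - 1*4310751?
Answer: -4250638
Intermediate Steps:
f(E, v) = E + 1156*v (f(E, v) = 1156*v + E = E + 1156*v)
f(-1155, 53) - 1*4310751 = (-1155 + 1156*53) - 1*4310751 = (-1155 + 61268) - 4310751 = 60113 - 4310751 = -4250638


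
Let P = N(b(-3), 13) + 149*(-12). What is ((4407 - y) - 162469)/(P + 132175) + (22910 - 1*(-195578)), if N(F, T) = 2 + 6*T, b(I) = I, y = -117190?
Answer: 9501811008/43489 ≈ 2.1849e+5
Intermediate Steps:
P = -1708 (P = (2 + 6*13) + 149*(-12) = (2 + 78) - 1788 = 80 - 1788 = -1708)
((4407 - y) - 162469)/(P + 132175) + (22910 - 1*(-195578)) = ((4407 - 1*(-117190)) - 162469)/(-1708 + 132175) + (22910 - 1*(-195578)) = ((4407 + 117190) - 162469)/130467 + (22910 + 195578) = (121597 - 162469)*(1/130467) + 218488 = -40872*1/130467 + 218488 = -13624/43489 + 218488 = 9501811008/43489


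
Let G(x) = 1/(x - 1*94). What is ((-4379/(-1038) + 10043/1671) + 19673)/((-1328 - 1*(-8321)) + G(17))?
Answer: 292091124941/103773088120 ≈ 2.8147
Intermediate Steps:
G(x) = 1/(-94 + x) (G(x) = 1/(x - 94) = 1/(-94 + x))
((-4379/(-1038) + 10043/1671) + 19673)/((-1328 - 1*(-8321)) + G(17)) = ((-4379/(-1038) + 10043/1671) + 19673)/((-1328 - 1*(-8321)) + 1/(-94 + 17)) = ((-4379*(-1/1038) + 10043*(1/1671)) + 19673)/((-1328 + 8321) + 1/(-77)) = ((4379/1038 + 10043/1671) + 19673)/(6993 - 1/77) = (1971327/192722 + 19673)/(538460/77) = (3793391233/192722)*(77/538460) = 292091124941/103773088120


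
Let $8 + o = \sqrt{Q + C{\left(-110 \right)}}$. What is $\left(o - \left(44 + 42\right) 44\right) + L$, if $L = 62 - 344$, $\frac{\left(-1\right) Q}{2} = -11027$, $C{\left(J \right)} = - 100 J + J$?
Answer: $-4074 + 4 \sqrt{2059} \approx -3892.5$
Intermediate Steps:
$C{\left(J \right)} = - 99 J$
$Q = 22054$ ($Q = \left(-2\right) \left(-11027\right) = 22054$)
$L = -282$ ($L = 62 - 344 = -282$)
$o = -8 + 4 \sqrt{2059}$ ($o = -8 + \sqrt{22054 - -10890} = -8 + \sqrt{22054 + 10890} = -8 + \sqrt{32944} = -8 + 4 \sqrt{2059} \approx 173.5$)
$\left(o - \left(44 + 42\right) 44\right) + L = \left(\left(-8 + 4 \sqrt{2059}\right) - \left(44 + 42\right) 44\right) - 282 = \left(\left(-8 + 4 \sqrt{2059}\right) - 86 \cdot 44\right) - 282 = \left(\left(-8 + 4 \sqrt{2059}\right) - 3784\right) - 282 = \left(-3792 + 4 \sqrt{2059}\right) - 282 = -4074 + 4 \sqrt{2059}$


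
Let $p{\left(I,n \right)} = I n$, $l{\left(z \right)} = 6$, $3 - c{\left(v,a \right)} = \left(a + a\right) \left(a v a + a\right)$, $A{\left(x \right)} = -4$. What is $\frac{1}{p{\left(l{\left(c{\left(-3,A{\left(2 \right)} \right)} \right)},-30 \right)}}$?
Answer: $- \frac{1}{180} \approx -0.0055556$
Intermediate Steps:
$c{\left(v,a \right)} = 3 - 2 a \left(a + v a^{2}\right)$ ($c{\left(v,a \right)} = 3 - \left(a + a\right) \left(a v a + a\right) = 3 - 2 a \left(v a^{2} + a\right) = 3 - 2 a \left(a + v a^{2}\right)$)
$\frac{1}{p{\left(l{\left(c{\left(-3,A{\left(2 \right)} \right)} \right)},-30 \right)}} = \frac{1}{6 \left(-30\right)} = \frac{1}{-180} = - \frac{1}{180}$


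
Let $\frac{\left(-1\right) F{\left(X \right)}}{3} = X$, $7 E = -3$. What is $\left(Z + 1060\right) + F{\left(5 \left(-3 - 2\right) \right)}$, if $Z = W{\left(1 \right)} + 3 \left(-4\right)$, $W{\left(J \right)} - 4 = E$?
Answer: $\frac{7886}{7} \approx 1126.6$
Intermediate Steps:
$E = - \frac{3}{7}$ ($E = \frac{1}{7} \left(-3\right) = - \frac{3}{7} \approx -0.42857$)
$W{\left(J \right)} = \frac{25}{7}$ ($W{\left(J \right)} = 4 - \frac{3}{7} = \frac{25}{7}$)
$F{\left(X \right)} = - 3 X$
$Z = - \frac{59}{7}$ ($Z = \frac{25}{7} + 3 \left(-4\right) = \frac{25}{7} - 12 = - \frac{59}{7} \approx -8.4286$)
$\left(Z + 1060\right) + F{\left(5 \left(-3 - 2\right) \right)} = \left(- \frac{59}{7} + 1060\right) - 3 \cdot 5 \left(-3 - 2\right) = \frac{7361}{7} - 3 \cdot 5 \left(-5\right) = \frac{7361}{7} - -75 = \frac{7361}{7} + 75 = \frac{7886}{7}$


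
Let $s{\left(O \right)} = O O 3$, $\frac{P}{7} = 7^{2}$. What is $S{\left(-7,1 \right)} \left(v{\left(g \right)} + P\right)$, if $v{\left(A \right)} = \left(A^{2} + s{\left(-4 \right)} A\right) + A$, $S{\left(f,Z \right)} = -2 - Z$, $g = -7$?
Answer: $-147$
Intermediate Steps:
$P = 343$ ($P = 7 \cdot 7^{2} = 7 \cdot 49 = 343$)
$s{\left(O \right)} = 3 O^{2}$ ($s{\left(O \right)} = O^{2} \cdot 3 = 3 O^{2}$)
$v{\left(A \right)} = A^{2} + 49 A$ ($v{\left(A \right)} = \left(A^{2} + 3 \left(-4\right)^{2} A\right) + A = \left(A^{2} + 3 \cdot 16 A\right) + A = \left(A^{2} + 48 A\right) + A = A^{2} + 49 A$)
$S{\left(-7,1 \right)} \left(v{\left(g \right)} + P\right) = \left(-2 - 1\right) \left(- 7 \left(49 - 7\right) + 343\right) = \left(-2 - 1\right) \left(\left(-7\right) 42 + 343\right) = - 3 \left(-294 + 343\right) = \left(-3\right) 49 = -147$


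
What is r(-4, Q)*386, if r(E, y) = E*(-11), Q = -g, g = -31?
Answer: 16984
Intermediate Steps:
Q = 31 (Q = -1*(-31) = 31)
r(E, y) = -11*E
r(-4, Q)*386 = -11*(-4)*386 = 44*386 = 16984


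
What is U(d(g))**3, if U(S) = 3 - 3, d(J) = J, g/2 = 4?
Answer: 0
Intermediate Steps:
g = 8 (g = 2*4 = 8)
U(S) = 0
U(d(g))**3 = 0**3 = 0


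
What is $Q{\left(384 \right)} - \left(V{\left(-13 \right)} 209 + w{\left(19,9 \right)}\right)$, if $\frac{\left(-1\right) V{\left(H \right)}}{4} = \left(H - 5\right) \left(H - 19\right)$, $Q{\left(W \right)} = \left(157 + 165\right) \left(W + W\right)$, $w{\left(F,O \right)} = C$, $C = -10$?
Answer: $728842$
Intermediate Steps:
$w{\left(F,O \right)} = -10$
$Q{\left(W \right)} = 644 W$ ($Q{\left(W \right)} = 322 \cdot 2 W = 644 W$)
$V{\left(H \right)} = - 4 \left(-19 + H\right) \left(-5 + H\right)$ ($V{\left(H \right)} = - 4 \left(H - 5\right) \left(H - 19\right) = - 4 \left(-5 + H\right) \left(H - 19\right) = - 4 \left(-5 + H\right) \left(-19 + H\right) = - 4 \left(-19 + H\right) \left(-5 + H\right)$)
$Q{\left(384 \right)} - \left(V{\left(-13 \right)} 209 + w{\left(19,9 \right)}\right) = 644 \cdot 384 - \left(\left(-380 - 4 \left(-13\right)^{2} + 96 \left(-13\right)\right) 209 - 10\right) = 247296 - \left(\left(-380 - 676 - 1248\right) 209 - 10\right) = 247296 - \left(\left(-2304\right) 209 - 10\right) = 247296 - \left(-481536 - 10\right) = 247296 - -481546 = 247296 + 481546 = 728842$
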